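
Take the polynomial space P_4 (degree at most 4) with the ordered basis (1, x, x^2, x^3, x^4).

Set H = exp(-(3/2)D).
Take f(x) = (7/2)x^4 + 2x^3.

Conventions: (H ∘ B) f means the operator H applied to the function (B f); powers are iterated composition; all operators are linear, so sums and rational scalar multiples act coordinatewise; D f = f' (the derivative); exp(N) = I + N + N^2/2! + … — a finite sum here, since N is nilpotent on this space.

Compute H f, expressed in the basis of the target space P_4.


order-1 term: -21x^3 - 9x^2
order-2 term: (189/4)x^2 + (27/2)x
order-3 term: -(189/4)x - 27/4
order-4 term: 567/32
the series for exp(-(3/2)D) f terminates at order 4
exp(-(3/2)D) f = (7/2)x^4 - 19x^3 + (153/4)x^2 - (135/4)x + 351/32

the result is g(x) = (7/2)x^4 - 19x^3 + (153/4)x^2 - (135/4)x + 351/32


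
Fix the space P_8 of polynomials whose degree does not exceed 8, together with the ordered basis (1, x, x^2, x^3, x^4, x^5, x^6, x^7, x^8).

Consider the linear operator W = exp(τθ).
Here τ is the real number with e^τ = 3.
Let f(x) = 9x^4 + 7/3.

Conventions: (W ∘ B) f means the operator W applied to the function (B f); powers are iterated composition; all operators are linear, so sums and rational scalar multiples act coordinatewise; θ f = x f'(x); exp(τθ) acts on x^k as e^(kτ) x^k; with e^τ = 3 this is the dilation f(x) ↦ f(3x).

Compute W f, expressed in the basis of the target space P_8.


g(x) = 729x^4 + 7/3

exp(τθ) x^k = e^(kτ) x^k; with e^τ = 3 this sends x^k to 3^k x^k
x^4 ↦ 81 x^4
applying this coordinatewise to f: exp(τθ) f = 729x^4 + 7/3


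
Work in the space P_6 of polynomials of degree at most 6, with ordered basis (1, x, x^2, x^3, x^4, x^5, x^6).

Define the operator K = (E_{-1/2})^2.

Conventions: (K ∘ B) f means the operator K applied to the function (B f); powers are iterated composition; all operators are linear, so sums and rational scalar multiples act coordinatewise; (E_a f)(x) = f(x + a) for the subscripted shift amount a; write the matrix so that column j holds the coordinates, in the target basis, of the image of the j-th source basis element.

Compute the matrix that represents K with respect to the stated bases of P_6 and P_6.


the matrix is [[1, -1, 1, -1, 1, -1, 1]; [0, 1, -2, 3, -4, 5, -6]; [0, 0, 1, -3, 6, -10, 15]; [0, 0, 0, 1, -4, 10, -20]; [0, 0, 0, 0, 1, -5, 15]; [0, 0, 0, 0, 0, 1, -6]; [0, 0, 0, 0, 0, 0, 1]] (rows listed top to bottom)

image of 1: 1
image of x: x - 1
image of x^2: x^2 - 2x + 1
image of x^3: x^3 - 3x^2 + 3x - 1
image of x^4: x^4 - 4x^3 + 6x^2 - 4x + 1
image of x^5: x^5 - 5x^4 + 10x^3 - 10x^2 + 5x - 1
image of x^6: x^6 - 6x^5 + 15x^4 - 20x^3 + 15x^2 - 6x + 1
each image's coordinates form column j of the matrix


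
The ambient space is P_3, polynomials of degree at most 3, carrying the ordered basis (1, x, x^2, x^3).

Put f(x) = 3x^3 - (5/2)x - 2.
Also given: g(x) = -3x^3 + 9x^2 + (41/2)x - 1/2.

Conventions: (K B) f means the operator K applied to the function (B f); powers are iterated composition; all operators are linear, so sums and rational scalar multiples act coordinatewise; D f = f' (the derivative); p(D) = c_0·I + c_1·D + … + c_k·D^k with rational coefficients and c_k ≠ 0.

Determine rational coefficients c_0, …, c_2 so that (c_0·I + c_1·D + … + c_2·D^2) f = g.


D^0 f = 3x^3 - (5/2)x - 2
D^1 f = 9x^2 - 5/2
D^2 f = 18x
matching coefficients of g against c_0 f + c_1 Df + … from the top degree down determines the c_i
solution: c_0 = -1, c_1 = 1, c_2 = 1

c_0 = -1, c_1 = 1, c_2 = 1


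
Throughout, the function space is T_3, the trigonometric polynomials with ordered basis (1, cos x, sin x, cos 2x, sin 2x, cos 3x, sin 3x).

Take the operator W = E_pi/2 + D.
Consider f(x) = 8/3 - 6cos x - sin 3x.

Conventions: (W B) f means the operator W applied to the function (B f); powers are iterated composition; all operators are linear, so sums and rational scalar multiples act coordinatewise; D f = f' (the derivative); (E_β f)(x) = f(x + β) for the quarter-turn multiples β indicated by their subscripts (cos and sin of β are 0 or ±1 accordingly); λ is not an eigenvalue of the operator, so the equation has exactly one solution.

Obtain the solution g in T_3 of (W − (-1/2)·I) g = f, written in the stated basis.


write g with unknown coordinates in the stated basis and equate coefficients in (W − (-1/2)·I) g = f
solving from the highest basis element down gives g = 16/9 - (12/17)cos x - (48/17)sin x + (8/17)cos 3x - (2/17)sin 3x
check: W g = 16/9 - (96/17)cos x + (24/17)sin x - (4/17)cos 3x - (16/17)sin 3x
so W g − (-1/2)·g = 8/3 - 6cos x - sin 3x = f ✓

g(x) = 16/9 - (12/17)cos x - (48/17)sin x + (8/17)cos 3x - (2/17)sin 3x


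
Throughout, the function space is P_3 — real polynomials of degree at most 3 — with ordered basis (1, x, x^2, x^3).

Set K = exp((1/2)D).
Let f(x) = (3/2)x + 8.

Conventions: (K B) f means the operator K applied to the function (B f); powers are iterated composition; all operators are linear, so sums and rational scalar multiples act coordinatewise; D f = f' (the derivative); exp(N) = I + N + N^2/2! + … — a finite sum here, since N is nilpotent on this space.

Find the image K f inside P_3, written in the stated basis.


the image equals g(x) = (3/2)x + 35/4

order-1 term: 3/4
the series for exp((1/2)D) f terminates at order 1
exp((1/2)D) f = (3/2)x + 35/4


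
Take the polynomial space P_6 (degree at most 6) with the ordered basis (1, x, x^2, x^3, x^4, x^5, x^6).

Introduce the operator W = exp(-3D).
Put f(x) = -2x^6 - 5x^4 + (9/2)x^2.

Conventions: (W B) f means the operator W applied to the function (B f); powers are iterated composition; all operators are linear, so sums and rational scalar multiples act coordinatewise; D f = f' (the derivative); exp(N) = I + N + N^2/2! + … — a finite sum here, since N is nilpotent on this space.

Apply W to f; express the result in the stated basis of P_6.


g(x) = -2x^6 + 36x^5 - 275x^4 + 1140x^3 - (5391/2)x^2 + 3429x - 3645/2

order-1 term: 36x^5 + 60x^3 - 27x
order-2 term: -270x^4 - 270x^2 + 81/2
order-3 term: 1080x^3 + 540x
order-4 term: -2430x^2 - 405
order-5 term: 2916x
order-6 term: -1458
the series for exp(-3D) f terminates at order 6
exp(-3D) f = -2x^6 + 36x^5 - 275x^4 + 1140x^3 - (5391/2)x^2 + 3429x - 3645/2


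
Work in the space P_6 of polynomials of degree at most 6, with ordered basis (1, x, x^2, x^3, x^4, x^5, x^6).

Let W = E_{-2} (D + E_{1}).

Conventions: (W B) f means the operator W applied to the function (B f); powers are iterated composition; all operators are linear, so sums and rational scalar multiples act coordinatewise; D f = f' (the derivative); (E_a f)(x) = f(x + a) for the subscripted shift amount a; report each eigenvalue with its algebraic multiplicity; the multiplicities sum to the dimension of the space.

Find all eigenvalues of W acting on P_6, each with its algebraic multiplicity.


λ = 1 (multiplicity 7)

image of 1: 1
image of x: x
image of x^2: x^2 - 3
image of x^3: x^3 - 9x + 11
image of x^4: x^4 - 18x^2 + 44x - 31
image of x^5: x^5 - 30x^3 + 110x^2 - 155x + 79
image of x^6: x^6 - 45x^4 + 220x^3 - 465x^2 + 474x - 191
the matrix is upper triangular; its diagonal is (1, 1, 1, 1, 1, 1, 1)
for a triangular matrix the eigenvalues are the diagonal entries, with algebraic multiplicity their repetition count


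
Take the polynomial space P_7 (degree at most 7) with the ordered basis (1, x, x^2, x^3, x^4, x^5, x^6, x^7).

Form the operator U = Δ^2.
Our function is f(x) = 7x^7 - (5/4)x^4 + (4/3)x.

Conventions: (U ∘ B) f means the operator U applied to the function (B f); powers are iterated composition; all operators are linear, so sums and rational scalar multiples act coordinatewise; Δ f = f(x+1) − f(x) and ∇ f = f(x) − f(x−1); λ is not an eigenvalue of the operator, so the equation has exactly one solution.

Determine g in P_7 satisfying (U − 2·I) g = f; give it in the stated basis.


write g with unknown coordinates in the stated basis and equate coefficients in (U − 2·I) g = f
solving from the highest basis element down gives g = -(7/2)x^7 - (147/2)x^5 - (2935/8)x^4 - (3185/2)x^3 - (22035/4)x^2 - (37538/3)x - 113419/8
check: U g = -147x^5 - 735x^4 - 3185x^3 - (22035/2)x^2 - 25024x - 113419/4
so U g − 2·g = 7x^7 - (5/4)x^4 + (4/3)x = f ✓

g(x) = -(7/2)x^7 - (147/2)x^5 - (2935/8)x^4 - (3185/2)x^3 - (22035/4)x^2 - (37538/3)x - 113419/8


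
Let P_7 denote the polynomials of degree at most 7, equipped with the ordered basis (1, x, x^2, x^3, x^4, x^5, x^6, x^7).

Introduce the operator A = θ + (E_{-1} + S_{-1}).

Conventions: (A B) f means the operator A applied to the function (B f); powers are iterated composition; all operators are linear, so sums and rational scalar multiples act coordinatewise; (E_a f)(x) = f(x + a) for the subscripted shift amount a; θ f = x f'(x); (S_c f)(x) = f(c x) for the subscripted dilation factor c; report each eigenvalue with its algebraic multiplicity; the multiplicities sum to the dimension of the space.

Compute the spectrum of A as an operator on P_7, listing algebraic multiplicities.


image of 1: 2
image of x: x - 1
image of x^2: 4x^2 - 2x + 1
image of x^3: 3x^3 - 3x^2 + 3x - 1
image of x^4: 6x^4 - 4x^3 + 6x^2 - 4x + 1
image of x^5: 5x^5 - 5x^4 + 10x^3 - 10x^2 + 5x - 1
image of x^6: 8x^6 - 6x^5 + 15x^4 - 20x^3 + 15x^2 - 6x + 1
image of x^7: 7x^7 - 7x^6 + 21x^5 - 35x^4 + 35x^3 - 21x^2 + 7x - 1
the matrix is upper triangular; its diagonal is (2, 1, 4, 3, 6, 5, 8, 7)
for a triangular matrix the eigenvalues are the diagonal entries, with algebraic multiplicity their repetition count

λ = 1 (multiplicity 1), λ = 2 (multiplicity 1), λ = 3 (multiplicity 1), λ = 4 (multiplicity 1), λ = 5 (multiplicity 1), λ = 6 (multiplicity 1), λ = 7 (multiplicity 1), λ = 8 (multiplicity 1)


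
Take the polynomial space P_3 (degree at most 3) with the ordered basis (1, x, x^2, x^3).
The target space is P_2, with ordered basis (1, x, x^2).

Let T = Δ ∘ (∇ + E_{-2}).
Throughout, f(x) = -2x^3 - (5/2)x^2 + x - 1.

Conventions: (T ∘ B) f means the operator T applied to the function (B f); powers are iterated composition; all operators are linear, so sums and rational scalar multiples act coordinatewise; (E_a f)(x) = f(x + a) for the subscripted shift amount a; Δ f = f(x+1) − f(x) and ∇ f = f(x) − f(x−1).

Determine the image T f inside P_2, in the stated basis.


∇ f = -6x^2 + x + 3/2
E_{-2} f = -2x^3 + (19/2)x^2 - 13x + 3
(∇ + E_{-2}) f = -2x^3 + (7/2)x^2 - 12x + 9/2
Δ (∇ + E_{-2}) f = -6x^2 + x - 21/2

the image equals g(x) = -6x^2 + x - 21/2


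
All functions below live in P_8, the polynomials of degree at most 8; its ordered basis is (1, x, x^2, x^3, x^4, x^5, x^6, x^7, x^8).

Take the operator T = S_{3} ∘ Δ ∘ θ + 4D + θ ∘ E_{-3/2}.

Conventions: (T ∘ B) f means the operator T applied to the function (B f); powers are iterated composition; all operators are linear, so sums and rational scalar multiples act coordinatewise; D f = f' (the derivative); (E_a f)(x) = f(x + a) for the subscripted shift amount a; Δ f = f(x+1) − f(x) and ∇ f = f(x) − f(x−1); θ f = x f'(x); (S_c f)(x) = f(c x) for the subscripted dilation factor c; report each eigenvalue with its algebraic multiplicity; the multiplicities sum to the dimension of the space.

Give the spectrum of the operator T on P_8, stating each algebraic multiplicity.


λ = 0 (multiplicity 1), λ = 1 (multiplicity 1), λ = 2 (multiplicity 1), λ = 3 (multiplicity 1), λ = 4 (multiplicity 1), λ = 5 (multiplicity 1), λ = 6 (multiplicity 1), λ = 7 (multiplicity 1), λ = 8 (multiplicity 1)

image of 1: 0
image of x: x + 5
image of x^2: 2x^2 + 17x + 2
image of x^3: 3x^3 + 84x^2 + (135/4)x + 3
image of x^4: 4x^4 + 430x^3 + 243x^2 + (69/2)x + 4
image of x^5: 5x^5 + 2015x^4 + (2835/2)x^3 + (765/2)x^2 + (1605/16)x + 5
image of x^6: 6x^6 + 8727x^5 + 7425x^4 + (6075/2)x^3 + (7695/8)x^2 + (999/16)x + 6
image of x^7: 7x^7 + 35686x^6 + (143829/4)x^5 + (38745/2)x^4 + (114345/16)x^3 + (16065/16)x^2 + (14511/64)x + 7
image of x^8: 8x^8 + 139916x^7 + 163674x^6 + 107919x^5 + (93555/2)x^4 + (43281/4)x^3 + (21231/8)x^2 + (885/16)x + 8
the matrix is upper triangular; its diagonal is (0, 1, 2, 3, 4, 5, 6, 7, 8)
for a triangular matrix the eigenvalues are the diagonal entries, with algebraic multiplicity their repetition count


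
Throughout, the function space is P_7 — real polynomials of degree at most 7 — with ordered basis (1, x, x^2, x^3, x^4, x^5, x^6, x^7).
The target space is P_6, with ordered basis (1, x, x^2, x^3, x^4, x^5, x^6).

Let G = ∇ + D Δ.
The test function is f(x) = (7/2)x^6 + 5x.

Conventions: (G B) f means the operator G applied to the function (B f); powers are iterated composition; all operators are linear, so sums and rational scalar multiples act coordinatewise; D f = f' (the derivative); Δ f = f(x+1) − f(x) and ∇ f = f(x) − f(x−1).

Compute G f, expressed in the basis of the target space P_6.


∇ f = 21x^5 - (105/2)x^4 + 70x^3 - (105/2)x^2 + 21x + 3/2
Δ f = 21x^5 + (105/2)x^4 + 70x^3 + (105/2)x^2 + 21x + 17/2
D Δ f = 105x^4 + 210x^3 + 210x^2 + 105x + 21
(∇ + D Δ) f = 21x^5 + (105/2)x^4 + 280x^3 + (315/2)x^2 + 126x + 45/2

g(x) = 21x^5 + (105/2)x^4 + 280x^3 + (315/2)x^2 + 126x + 45/2


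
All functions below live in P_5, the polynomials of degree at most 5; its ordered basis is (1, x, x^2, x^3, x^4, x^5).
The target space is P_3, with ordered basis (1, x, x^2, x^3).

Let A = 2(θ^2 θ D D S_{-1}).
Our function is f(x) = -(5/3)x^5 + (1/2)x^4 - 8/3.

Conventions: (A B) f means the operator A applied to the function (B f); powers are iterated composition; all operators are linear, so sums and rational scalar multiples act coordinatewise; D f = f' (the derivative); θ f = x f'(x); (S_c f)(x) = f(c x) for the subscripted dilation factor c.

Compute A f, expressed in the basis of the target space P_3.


S_{-1} f = (5/3)x^5 + (1/2)x^4 - 8/3
D S_{-1} f = (25/3)x^4 + 2x^3
D D S_{-1} f = (100/3)x^3 + 6x^2
θ D D S_{-1} f = 100x^3 + 12x^2
θ (θ D D) S_{-1} f = 300x^3 + 24x^2
θ θ (θ D D) S_{-1} f = 900x^3 + 48x^2
(2(θ^2 θ D D S_{-1})) f = 1800x^3 + 96x^2

the image equals g(x) = 1800x^3 + 96x^2


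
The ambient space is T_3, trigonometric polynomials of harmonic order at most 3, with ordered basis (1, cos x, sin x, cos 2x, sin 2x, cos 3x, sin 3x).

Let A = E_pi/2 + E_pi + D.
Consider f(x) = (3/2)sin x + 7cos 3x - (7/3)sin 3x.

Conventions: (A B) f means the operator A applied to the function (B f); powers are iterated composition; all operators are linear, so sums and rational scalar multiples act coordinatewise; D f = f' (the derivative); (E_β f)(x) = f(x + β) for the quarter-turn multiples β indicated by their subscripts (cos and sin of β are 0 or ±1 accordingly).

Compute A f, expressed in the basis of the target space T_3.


E_pi/2 f = (3/2)cos x + (7/3)cos 3x + 7sin 3x
E_pi f = -(3/2)sin x - 7cos 3x + (7/3)sin 3x
D f = (3/2)cos x - 7cos 3x - 21sin 3x
(E_pi/2 + E_pi + D) f = 3cos x - (3/2)sin x - (35/3)cos 3x - (35/3)sin 3x

the result is g(x) = 3cos x - (3/2)sin x - (35/3)cos 3x - (35/3)sin 3x


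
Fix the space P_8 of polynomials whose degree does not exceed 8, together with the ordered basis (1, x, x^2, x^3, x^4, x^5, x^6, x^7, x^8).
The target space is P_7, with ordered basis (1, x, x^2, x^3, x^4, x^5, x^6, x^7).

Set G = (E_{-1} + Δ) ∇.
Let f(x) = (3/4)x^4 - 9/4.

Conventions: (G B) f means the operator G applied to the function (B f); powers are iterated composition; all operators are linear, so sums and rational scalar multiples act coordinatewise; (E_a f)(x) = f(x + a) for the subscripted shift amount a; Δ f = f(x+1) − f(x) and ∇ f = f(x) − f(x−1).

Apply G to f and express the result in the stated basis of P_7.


g(x) = 3x^3 - (9/2)x^2 + 21x - 39/4

∇ f = 3x^3 - (9/2)x^2 + 3x - 3/4
E_{-1} ∇ f = 3x^3 - (27/2)x^2 + 21x - 45/4
Δ ∇ f = 9x^2 + 3/2
(E_{-1} + Δ) ∇ f = 3x^3 - (9/2)x^2 + 21x - 39/4


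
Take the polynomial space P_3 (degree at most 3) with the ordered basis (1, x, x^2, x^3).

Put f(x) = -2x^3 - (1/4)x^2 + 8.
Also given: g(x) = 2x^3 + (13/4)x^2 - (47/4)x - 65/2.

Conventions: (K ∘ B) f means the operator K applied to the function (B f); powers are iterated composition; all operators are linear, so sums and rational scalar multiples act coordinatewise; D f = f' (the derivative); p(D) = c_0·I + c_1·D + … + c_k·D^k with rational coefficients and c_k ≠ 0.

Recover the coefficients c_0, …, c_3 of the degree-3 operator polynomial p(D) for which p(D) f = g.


c_0 = -1, c_1 = -1/2, c_2 = 1, c_3 = 2

D^0 f = -2x^3 - (1/4)x^2 + 8
D^1 f = -6x^2 - (1/2)x
D^2 f = -12x - 1/2
D^3 f = -12
matching coefficients of g against c_0 f + c_1 Df + … from the top degree down determines the c_i
solution: c_0 = -1, c_1 = -1/2, c_2 = 1, c_3 = 2


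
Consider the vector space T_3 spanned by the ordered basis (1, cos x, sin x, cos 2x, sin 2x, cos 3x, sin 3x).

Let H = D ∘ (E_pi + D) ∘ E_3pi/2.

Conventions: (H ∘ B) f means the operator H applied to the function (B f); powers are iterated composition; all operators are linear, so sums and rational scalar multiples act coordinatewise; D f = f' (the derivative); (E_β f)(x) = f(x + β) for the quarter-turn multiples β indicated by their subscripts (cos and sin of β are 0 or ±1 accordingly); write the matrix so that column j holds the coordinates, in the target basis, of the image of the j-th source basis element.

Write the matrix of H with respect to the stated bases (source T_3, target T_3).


the matrix is [[0, 0, 0, 0, 0, 0, 0]; [0, -1, 1, 0, 0, 0, 0]; [0, -1, -1, 0, 0, 0, 0]; [0, 0, 0, 4, -2, 0, 0]; [0, 0, 0, 2, 4, 0, 0]; [0, 0, 0, 0, 0, 3, -9]; [0, 0, 0, 0, 0, 9, 3]] (rows listed top to bottom)

image of 1: 0
image of cos x: -cos x - sin x
image of sin x: cos x - sin x
image of cos 2x: 4cos 2x + 2sin 2x
image of sin 2x: -2cos 2x + 4sin 2x
image of cos 3x: 3cos 3x + 9sin 3x
image of sin 3x: -9cos 3x + 3sin 3x
each image's coordinates form column j of the matrix


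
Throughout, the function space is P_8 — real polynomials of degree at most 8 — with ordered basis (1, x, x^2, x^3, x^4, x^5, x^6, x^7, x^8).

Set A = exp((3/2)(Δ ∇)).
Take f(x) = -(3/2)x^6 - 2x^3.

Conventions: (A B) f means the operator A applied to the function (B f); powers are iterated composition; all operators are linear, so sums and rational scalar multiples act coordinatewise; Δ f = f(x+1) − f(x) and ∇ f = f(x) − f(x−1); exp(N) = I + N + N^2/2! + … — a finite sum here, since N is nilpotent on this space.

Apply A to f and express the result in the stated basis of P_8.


g(x) = -(3/2)x^6 - (135/2)x^4 - 2x^3 - 675x^2 - 18x - 1629/2

order-1 term: -(135/2)x^4 - (135/2)x^2 - 18x - 9/2
order-2 term: -(1215/2)x^2 - 405/2
order-3 term: -1215/2
the series for exp((3/2)(Δ ∇)) f terminates at order 3
exp((3/2)(Δ ∇)) f = -(3/2)x^6 - (135/2)x^4 - 2x^3 - 675x^2 - 18x - 1629/2


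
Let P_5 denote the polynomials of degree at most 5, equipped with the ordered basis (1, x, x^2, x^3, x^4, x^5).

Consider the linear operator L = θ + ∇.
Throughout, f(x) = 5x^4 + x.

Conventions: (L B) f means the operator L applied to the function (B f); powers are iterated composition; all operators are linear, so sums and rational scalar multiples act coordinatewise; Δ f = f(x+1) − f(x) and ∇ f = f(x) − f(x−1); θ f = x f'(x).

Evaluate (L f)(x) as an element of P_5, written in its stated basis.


θ f = 20x^4 + x
∇ f = 20x^3 - 30x^2 + 20x - 4
(θ + ∇) f = 20x^4 + 20x^3 - 30x^2 + 21x - 4

g(x) = 20x^4 + 20x^3 - 30x^2 + 21x - 4


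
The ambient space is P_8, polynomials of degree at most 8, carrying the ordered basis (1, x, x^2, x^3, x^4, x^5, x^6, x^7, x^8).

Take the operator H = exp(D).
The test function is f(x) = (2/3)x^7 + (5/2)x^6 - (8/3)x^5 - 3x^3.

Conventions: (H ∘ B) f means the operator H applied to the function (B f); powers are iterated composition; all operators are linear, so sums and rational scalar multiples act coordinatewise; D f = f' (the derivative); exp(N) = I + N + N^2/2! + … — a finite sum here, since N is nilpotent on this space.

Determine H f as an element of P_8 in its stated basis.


order-1 term: (14/3)x^6 + 15x^5 - (40/3)x^4 - 9x^2
order-2 term: 14x^5 + (75/2)x^4 - (80/3)x^3 - 9x
order-3 term: (70/3)x^4 + 50x^3 - (80/3)x^2 - 3
order-4 term: (70/3)x^3 + (75/2)x^2 - (40/3)x
order-5 term: 14x^2 + 15x - 8/3
order-6 term: (14/3)x + 5/2
order-7 term: 2/3
the series for exp(D) f terminates at order 7
exp(D) f = (2/3)x^7 + (43/6)x^6 + (79/3)x^5 + (95/2)x^4 + (131/3)x^3 + (95/6)x^2 - (8/3)x - 5/2

the result is g(x) = (2/3)x^7 + (43/6)x^6 + (79/3)x^5 + (95/2)x^4 + (131/3)x^3 + (95/6)x^2 - (8/3)x - 5/2


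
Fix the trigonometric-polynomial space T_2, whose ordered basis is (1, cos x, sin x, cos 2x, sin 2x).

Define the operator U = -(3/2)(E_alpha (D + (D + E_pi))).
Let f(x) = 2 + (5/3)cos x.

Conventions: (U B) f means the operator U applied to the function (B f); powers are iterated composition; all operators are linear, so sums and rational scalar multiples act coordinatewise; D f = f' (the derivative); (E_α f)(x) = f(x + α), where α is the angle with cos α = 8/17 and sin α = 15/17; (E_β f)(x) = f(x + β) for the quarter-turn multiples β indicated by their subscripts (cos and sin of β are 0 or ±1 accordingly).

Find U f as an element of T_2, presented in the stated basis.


D f = -(5/3)sin x
D f = -(5/3)sin x
E_pi f = 2 - (5/3)cos x
(D + E_pi) f = 2 - (5/3)cos x - (5/3)sin x
(D + (D + E_pi)) f = 2 - (5/3)cos x - (10/3)sin x
E_alpha (D + (D + E_pi)) f = 2 - (190/51)cos x - (5/51)sin x
(-(3/2)(E_alpha (D + (D + E_pi)))) f = -3 + (95/17)cos x + (5/34)sin x

the image equals g(x) = -3 + (95/17)cos x + (5/34)sin x


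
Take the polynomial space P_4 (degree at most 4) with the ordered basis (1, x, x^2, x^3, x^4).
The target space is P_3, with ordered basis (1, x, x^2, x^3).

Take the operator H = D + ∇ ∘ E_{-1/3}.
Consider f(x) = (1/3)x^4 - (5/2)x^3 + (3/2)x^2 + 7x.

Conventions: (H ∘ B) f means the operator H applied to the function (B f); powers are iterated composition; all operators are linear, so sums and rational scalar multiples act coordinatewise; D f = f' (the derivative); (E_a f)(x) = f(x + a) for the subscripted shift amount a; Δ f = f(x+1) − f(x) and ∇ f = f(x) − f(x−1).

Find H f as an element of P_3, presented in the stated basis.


g(x) = (8/3)x^3 - (55/3)x^2 + (389/18)x + 374/81

D f = (4/3)x^3 - (15/2)x^2 + 3x + 7
E_{-1/3} f = (1/3)x^4 - (53/18)x^3 + (38/9)x^2 + (829/162)x - 503/243
∇ E_{-1/3} f = (4/3)x^3 - (65/6)x^2 + (335/18)x - 193/81
(D + ∇ ∘ E_{-1/3}) f = (8/3)x^3 - (55/3)x^2 + (389/18)x + 374/81


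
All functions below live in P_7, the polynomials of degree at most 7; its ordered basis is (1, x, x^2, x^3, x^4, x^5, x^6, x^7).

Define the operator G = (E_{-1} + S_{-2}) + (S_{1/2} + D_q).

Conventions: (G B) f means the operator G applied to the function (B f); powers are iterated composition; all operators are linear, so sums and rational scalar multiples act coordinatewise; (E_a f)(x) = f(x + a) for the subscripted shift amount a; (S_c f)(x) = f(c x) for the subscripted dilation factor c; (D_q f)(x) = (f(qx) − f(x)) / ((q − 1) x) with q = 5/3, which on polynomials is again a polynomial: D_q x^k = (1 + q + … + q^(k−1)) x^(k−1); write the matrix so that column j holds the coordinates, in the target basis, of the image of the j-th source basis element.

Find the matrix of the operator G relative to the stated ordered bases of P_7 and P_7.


the matrix is [[3, 0, 1, -1, 1, -1, 1, -1]; [0, -1/2, 2/3, 3, -4, 5, -6, 7]; [0, 0, 21/4, 22/9, 6, -10, 15, -21]; [0, 0, 0, -55/8, 164/27, 10, -20, 35]; [0, 0, 0, 0, 273/16, 1036/81, 15, -35]; [0, 0, 0, 0, 0, -991/32, 5990/243, 21]; [0, 0, 0, 0, 0, 0, 4161/64, 32866/729]; [0, 0, 0, 0, 0, 0, 0, -16255/128]] (rows listed top to bottom)

image of 1: 3
image of x: -(1/2)x
image of x^2: (21/4)x^2 + (2/3)x + 1
image of x^3: -(55/8)x^3 + (22/9)x^2 + 3x - 1
image of x^4: (273/16)x^4 + (164/27)x^3 + 6x^2 - 4x + 1
image of x^5: -(991/32)x^5 + (1036/81)x^4 + 10x^3 - 10x^2 + 5x - 1
image of x^6: (4161/64)x^6 + (5990/243)x^5 + 15x^4 - 20x^3 + 15x^2 - 6x + 1
image of x^7: -(16255/128)x^7 + (32866/729)x^6 + 21x^5 - 35x^4 + 35x^3 - 21x^2 + 7x - 1
each image's coordinates form column j of the matrix


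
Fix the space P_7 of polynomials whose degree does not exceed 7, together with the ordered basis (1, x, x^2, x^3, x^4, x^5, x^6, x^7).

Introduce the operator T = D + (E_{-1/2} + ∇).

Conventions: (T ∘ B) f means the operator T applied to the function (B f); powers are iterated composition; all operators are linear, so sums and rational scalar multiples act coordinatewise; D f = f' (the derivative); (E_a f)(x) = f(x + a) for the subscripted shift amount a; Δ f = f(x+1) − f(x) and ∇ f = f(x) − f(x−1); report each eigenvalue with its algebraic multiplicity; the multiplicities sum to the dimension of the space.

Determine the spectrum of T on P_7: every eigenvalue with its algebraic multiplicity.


image of 1: 1
image of x: x + 3/2
image of x^2: x^2 + 3x - 3/4
image of x^3: x^3 + (9/2)x^2 - (9/4)x + 7/8
image of x^4: x^4 + 6x^3 - (9/2)x^2 + (7/2)x - 15/16
image of x^5: x^5 + (15/2)x^4 - (15/2)x^3 + (35/4)x^2 - (75/16)x + 31/32
image of x^6: x^6 + 9x^5 - (45/4)x^4 + (35/2)x^3 - (225/16)x^2 + (93/16)x - 63/64
image of x^7: x^7 + (21/2)x^6 - (63/4)x^5 + (245/8)x^4 - (525/16)x^3 + (651/32)x^2 - (441/64)x + 127/128
the matrix is upper triangular; its diagonal is (1, 1, 1, 1, 1, 1, 1, 1)
for a triangular matrix the eigenvalues are the diagonal entries, with algebraic multiplicity their repetition count

λ = 1 (multiplicity 8)


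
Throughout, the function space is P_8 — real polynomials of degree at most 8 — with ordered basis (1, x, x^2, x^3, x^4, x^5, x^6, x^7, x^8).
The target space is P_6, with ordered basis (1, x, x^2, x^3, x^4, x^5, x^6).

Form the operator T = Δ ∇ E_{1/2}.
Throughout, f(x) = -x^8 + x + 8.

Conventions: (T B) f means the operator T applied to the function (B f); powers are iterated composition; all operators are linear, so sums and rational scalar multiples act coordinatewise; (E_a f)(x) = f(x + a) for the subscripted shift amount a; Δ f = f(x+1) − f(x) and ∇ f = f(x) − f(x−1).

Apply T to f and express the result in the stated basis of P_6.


g(x) = -56x^6 - 168x^5 - 350x^4 - 420x^3 - (637/2)x^2 - (273/2)x - 205/8

E_{1/2} f = -x^8 - 4x^7 - 7x^6 - 7x^5 - (35/8)x^4 - (7/4)x^3 - (7/16)x^2 + (15/16)x + 2175/256
∇ E_{1/2} f = -8x^7 - 14x^5 - (7/2)x^3 - (1/8)x + 1
Δ ∇ E_{1/2} f = -56x^6 - 168x^5 - 350x^4 - 420x^3 - (637/2)x^2 - (273/2)x - 205/8


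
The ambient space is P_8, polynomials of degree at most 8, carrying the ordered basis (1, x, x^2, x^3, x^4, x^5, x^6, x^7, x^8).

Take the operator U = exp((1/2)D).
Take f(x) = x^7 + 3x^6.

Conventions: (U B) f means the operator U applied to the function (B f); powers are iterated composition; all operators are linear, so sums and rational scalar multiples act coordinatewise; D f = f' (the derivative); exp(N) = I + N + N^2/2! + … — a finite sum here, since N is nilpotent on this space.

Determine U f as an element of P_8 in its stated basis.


order-1 term: (7/2)x^6 + 9x^5
order-2 term: (21/4)x^5 + (45/4)x^4
order-3 term: (35/8)x^4 + (15/2)x^3
order-4 term: (35/16)x^3 + (45/16)x^2
order-5 term: (21/32)x^2 + (9/16)x
order-6 term: (7/64)x + 3/64
order-7 term: 1/128
the series for exp((1/2)D) f terminates at order 7
exp((1/2)D) f = x^7 + (13/2)x^6 + (57/4)x^5 + (125/8)x^4 + (155/16)x^3 + (111/32)x^2 + (43/64)x + 7/128

g(x) = x^7 + (13/2)x^6 + (57/4)x^5 + (125/8)x^4 + (155/16)x^3 + (111/32)x^2 + (43/64)x + 7/128


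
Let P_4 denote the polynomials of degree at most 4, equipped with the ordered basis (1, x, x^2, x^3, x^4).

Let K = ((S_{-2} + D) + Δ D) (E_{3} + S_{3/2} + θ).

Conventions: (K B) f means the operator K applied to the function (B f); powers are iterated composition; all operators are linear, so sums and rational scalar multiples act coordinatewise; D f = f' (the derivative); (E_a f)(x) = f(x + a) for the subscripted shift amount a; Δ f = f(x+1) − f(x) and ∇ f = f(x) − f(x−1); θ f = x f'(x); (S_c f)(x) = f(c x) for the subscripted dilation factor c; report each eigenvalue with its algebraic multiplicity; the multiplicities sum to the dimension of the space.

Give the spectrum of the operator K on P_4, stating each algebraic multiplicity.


λ = -59 (multiplicity 1), λ = -7 (multiplicity 1), λ = 2 (multiplicity 1), λ = 21 (multiplicity 1), λ = 161 (multiplicity 1)

image of 1: 2
image of x: -7x + 13/2
image of x^2: 21x^2 - (3/2)x + 51/2
image of x^3: -59x^3 + (465/8)x^2 + (33/4)x + 753/8
image of x^4: 161x^4 - (223/4)x^3 + (1491/4)x^2 + (339/4)x + 1493/4
the matrix is upper triangular; its diagonal is (2, -7, 21, -59, 161)
for a triangular matrix the eigenvalues are the diagonal entries, with algebraic multiplicity their repetition count


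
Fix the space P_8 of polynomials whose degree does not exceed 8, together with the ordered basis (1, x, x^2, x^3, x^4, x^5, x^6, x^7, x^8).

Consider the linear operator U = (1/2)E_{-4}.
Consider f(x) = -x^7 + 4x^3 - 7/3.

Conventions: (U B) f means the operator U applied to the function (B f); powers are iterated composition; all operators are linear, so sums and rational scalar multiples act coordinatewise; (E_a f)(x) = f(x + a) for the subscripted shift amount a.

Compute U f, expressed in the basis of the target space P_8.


E_{-4} f = -x^7 + 28x^6 - 336x^5 + 2240x^4 - 8956x^3 + 21456x^2 - 28480x + 48377/3
((1/2)E_{-4}) f = -(1/2)x^7 + 14x^6 - 168x^5 + 1120x^4 - 4478x^3 + 10728x^2 - 14240x + 48377/6

the result is g(x) = -(1/2)x^7 + 14x^6 - 168x^5 + 1120x^4 - 4478x^3 + 10728x^2 - 14240x + 48377/6


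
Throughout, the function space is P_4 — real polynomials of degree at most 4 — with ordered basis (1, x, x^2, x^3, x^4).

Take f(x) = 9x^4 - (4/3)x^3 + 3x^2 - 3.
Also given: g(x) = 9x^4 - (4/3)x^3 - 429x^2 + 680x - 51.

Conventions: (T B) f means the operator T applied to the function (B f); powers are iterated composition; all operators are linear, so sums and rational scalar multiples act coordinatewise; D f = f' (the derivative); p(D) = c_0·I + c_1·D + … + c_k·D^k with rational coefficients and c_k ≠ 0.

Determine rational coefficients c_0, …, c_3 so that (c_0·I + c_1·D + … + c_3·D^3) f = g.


D^0 f = 9x^4 - (4/3)x^3 + 3x^2 - 3
D^1 f = 36x^3 - 4x^2 + 6x
D^2 f = 108x^2 - 8x + 6
D^3 f = 216x - 8
matching coefficients of g against c_0 f + c_1 Df + … from the top degree down determines the c_i
solution: c_0 = 1, c_1 = 0, c_2 = -4, c_3 = 3

c_0 = 1, c_1 = 0, c_2 = -4, c_3 = 3


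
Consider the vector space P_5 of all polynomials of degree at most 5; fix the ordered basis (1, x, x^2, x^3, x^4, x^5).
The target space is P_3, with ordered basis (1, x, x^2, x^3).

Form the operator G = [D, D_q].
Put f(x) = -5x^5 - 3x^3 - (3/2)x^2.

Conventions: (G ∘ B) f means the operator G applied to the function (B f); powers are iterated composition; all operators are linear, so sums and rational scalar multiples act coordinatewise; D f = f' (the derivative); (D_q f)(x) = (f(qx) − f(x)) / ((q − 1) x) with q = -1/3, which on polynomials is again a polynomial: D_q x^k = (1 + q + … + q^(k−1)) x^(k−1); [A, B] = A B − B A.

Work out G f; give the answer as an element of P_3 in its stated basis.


the result is g(x) = (280/81)x^3 + (4/3)x + 2

D_q f = -(305/81)x^4 - (7/3)x^2 - x
D D_q f = -(1220/81)x^3 - (14/3)x - 1
D f = -25x^4 - 9x^2 - 3x
D_q D f = -(500/27)x^3 - 6x - 3
[D, D_q] f = (280/81)x^3 + (4/3)x + 2


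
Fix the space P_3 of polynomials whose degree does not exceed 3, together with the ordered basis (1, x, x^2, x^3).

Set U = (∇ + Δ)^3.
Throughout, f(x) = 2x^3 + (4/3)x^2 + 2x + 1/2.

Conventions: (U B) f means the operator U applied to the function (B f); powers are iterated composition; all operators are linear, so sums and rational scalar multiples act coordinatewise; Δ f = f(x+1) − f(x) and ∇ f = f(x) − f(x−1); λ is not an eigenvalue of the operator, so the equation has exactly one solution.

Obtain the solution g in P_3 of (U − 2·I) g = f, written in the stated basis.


write g with unknown coordinates in the stated basis and equate coefficients in (U − 2·I) g = f
solving from the highest basis element down gives g = -x^3 - (2/3)x^2 - x - 97/4
check: U g = -48
so U g − 2·g = 2x^3 + (4/3)x^2 + 2x + 1/2 = f ✓

the image equals g(x) = -x^3 - (2/3)x^2 - x - 97/4


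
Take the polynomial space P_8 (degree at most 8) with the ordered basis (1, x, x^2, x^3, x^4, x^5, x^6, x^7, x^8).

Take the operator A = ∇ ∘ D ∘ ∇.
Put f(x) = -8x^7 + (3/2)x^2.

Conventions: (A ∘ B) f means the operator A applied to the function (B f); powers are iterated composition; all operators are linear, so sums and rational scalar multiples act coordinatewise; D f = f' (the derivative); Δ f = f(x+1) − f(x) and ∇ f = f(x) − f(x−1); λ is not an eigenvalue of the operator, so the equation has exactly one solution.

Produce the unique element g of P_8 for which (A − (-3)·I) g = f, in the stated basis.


write g with unknown coordinates in the stated basis and equate coefficients in (A − (-3)·I) g = f
solving from the highest basis element down gives g = -(8/3)x^7 + (560/3)x^4 - (2240/3)x^3 + (7843/6)x^2 - (7840/3)x + 30352/9
check: A g = -560x^4 + 2240x^3 - 3920x^2 + 7840x - 30352/3
so A g − (-3)·g = -8x^7 + (3/2)x^2 = f ✓

g(x) = -(8/3)x^7 + (560/3)x^4 - (2240/3)x^3 + (7843/6)x^2 - (7840/3)x + 30352/9


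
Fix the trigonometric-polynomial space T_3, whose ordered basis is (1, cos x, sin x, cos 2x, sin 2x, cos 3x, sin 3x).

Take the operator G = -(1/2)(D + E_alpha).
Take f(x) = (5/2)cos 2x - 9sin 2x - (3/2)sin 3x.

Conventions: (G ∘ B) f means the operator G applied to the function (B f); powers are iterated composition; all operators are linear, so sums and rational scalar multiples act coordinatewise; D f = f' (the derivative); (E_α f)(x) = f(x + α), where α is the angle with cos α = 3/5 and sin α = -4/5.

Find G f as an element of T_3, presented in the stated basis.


D f = -18cos 2x - 5sin 2x - (9/2)cos 3x
E_alpha f = (397/50)cos 2x + (123/25)sin 2x + (66/125)cos 3x + (351/250)sin 3x
(D + E_alpha) f = -(503/50)cos 2x - (2/25)sin 2x - (993/250)cos 3x + (351/250)sin 3x
(-(1/2)(D + E_alpha)) f = (503/100)cos 2x + (1/25)sin 2x + (993/500)cos 3x - (351/500)sin 3x

g(x) = (503/100)cos 2x + (1/25)sin 2x + (993/500)cos 3x - (351/500)sin 3x


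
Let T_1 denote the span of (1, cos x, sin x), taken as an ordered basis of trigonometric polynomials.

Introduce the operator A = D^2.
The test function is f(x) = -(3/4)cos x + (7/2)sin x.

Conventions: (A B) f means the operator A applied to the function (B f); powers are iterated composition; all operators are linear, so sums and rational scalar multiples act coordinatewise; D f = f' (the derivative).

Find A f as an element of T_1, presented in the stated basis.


the result is g(x) = (3/4)cos x - (7/2)sin x

D f = (7/2)cos x + (3/4)sin x
D D f = (3/4)cos x - (7/2)sin x


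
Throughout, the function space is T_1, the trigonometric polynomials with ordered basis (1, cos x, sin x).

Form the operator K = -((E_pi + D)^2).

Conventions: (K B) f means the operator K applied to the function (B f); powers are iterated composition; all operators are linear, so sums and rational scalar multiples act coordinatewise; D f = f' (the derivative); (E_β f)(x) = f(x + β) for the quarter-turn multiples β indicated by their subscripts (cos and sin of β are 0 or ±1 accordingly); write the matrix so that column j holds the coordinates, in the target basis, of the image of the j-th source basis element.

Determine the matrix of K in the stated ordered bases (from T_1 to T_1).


the matrix is [[-1, 0, 0]; [0, 0, 2]; [0, -2, 0]] (rows listed top to bottom)

image of 1: -1
image of cos x: -2sin x
image of sin x: 2cos x
each image's coordinates form column j of the matrix


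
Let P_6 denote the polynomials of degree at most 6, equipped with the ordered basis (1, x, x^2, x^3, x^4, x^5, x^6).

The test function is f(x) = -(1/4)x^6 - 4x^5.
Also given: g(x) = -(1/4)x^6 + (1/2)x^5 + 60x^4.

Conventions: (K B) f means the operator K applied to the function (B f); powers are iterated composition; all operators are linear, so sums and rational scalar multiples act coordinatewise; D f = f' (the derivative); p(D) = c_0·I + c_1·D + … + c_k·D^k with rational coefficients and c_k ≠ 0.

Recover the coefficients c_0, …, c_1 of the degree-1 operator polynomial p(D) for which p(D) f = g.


p(D) = I − 3·D, i.e. c_0 = 1, c_1 = -3

D^0 f = -(1/4)x^6 - 4x^5
D^1 f = -(3/2)x^5 - 20x^4
matching coefficients of g against c_0 f + c_1 Df + … from the top degree down determines the c_i
solution: c_0 = 1, c_1 = -3


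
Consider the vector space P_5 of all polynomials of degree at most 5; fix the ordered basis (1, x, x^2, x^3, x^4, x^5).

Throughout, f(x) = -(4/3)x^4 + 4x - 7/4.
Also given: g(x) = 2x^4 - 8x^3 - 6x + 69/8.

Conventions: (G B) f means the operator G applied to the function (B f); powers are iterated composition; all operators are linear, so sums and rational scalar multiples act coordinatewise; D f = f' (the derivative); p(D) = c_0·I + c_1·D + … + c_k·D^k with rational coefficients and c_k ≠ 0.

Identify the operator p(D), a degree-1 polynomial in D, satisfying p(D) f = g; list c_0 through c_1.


D^0 f = -(4/3)x^4 + 4x - 7/4
D^1 f = -(16/3)x^3 + 4
matching coefficients of g against c_0 f + c_1 Df + … from the top degree down determines the c_i
solution: c_0 = -3/2, c_1 = 3/2

p(D) = -(3/2)·I + (3/2)·D, i.e. c_0 = -3/2, c_1 = 3/2


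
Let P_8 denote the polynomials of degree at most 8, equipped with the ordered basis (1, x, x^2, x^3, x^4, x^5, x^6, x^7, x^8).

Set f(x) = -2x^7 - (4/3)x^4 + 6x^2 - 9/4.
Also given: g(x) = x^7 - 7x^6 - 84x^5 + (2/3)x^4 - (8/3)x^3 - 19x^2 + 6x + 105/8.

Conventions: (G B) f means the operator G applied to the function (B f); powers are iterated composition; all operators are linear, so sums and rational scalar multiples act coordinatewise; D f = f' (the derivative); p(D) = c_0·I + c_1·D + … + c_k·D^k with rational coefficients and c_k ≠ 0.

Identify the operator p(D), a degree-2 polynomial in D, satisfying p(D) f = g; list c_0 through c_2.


c_0 = -1/2, c_1 = 1/2, c_2 = 1

D^0 f = -2x^7 - (4/3)x^4 + 6x^2 - 9/4
D^1 f = -14x^6 - (16/3)x^3 + 12x
D^2 f = -84x^5 - 16x^2 + 12
matching coefficients of g against c_0 f + c_1 Df + … from the top degree down determines the c_i
solution: c_0 = -1/2, c_1 = 1/2, c_2 = 1


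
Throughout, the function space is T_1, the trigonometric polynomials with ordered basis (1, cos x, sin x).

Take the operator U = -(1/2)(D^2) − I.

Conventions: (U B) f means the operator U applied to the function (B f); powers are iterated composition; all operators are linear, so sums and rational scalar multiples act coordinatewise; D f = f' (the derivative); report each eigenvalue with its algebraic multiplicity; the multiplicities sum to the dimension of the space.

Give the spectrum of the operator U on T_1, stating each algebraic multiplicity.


image of 1: -1
image of cos x: -(1/2)cos x
image of sin x: -(1/2)sin x
the matrix is diagonal; its diagonal is (-1, -1/2, -1/2)
for a triangular matrix the eigenvalues are the diagonal entries, with algebraic multiplicity their repetition count

λ = -1 (multiplicity 1), λ = -1/2 (multiplicity 2)


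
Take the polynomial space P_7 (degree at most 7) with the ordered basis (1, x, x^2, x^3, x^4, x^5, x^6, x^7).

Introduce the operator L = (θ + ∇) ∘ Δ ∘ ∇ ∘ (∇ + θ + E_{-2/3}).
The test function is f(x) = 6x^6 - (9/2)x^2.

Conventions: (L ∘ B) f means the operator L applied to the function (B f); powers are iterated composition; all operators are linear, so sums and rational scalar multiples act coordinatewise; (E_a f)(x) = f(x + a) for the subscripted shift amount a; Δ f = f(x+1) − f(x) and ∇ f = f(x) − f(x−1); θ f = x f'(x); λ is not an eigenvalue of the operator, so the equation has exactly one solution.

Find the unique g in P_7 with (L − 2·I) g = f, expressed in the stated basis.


write g with unknown coordinates in the stated basis and equate coefficients in (L − 2·I) g = f
solving from the highest basis element down gives g = -3x^6 - 1260x^4 - 1440x^3 - (296871/4)x^2 - (298460/3)x + 47230/3
check: L g = -2520x^4 - 2880x^3 - 148440x^2 - (596920/3)x + 94460/3
so L g − 2·g = 6x^6 - (9/2)x^2 = f ✓

the image equals g(x) = -3x^6 - 1260x^4 - 1440x^3 - (296871/4)x^2 - (298460/3)x + 47230/3
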